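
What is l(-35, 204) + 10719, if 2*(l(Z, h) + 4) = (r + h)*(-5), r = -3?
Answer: 20425/2 ≈ 10213.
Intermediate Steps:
l(Z, h) = 7/2 - 5*h/2 (l(Z, h) = -4 + ((-3 + h)*(-5))/2 = -4 + (15 - 5*h)/2 = -4 + (15/2 - 5*h/2) = 7/2 - 5*h/2)
l(-35, 204) + 10719 = (7/2 - 5/2*204) + 10719 = (7/2 - 510) + 10719 = -1013/2 + 10719 = 20425/2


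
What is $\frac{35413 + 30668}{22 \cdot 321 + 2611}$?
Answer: $\frac{66081}{9673} \approx 6.8315$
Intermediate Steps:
$\frac{35413 + 30668}{22 \cdot 321 + 2611} = \frac{66081}{7062 + 2611} = \frac{66081}{9673}$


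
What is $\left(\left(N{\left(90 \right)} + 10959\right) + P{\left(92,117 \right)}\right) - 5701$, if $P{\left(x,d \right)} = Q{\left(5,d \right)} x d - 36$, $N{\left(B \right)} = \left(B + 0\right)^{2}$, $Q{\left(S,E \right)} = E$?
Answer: $1272710$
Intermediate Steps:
$N{\left(B \right)} = B^{2}$
$P{\left(x,d \right)} = -36 + x d^{2}$ ($P{\left(x,d \right)} = d x d - 36 = x d^{2} - 36 = -36 + x d^{2}$)
$\left(\left(N{\left(90 \right)} + 10959\right) + P{\left(92,117 \right)}\right) - 5701 = \left(\left(90^{2} + 10959\right) - \left(36 - 92 \cdot 117^{2}\right)\right) - 5701 = \left(\left(8100 + 10959\right) + \left(-36 + 92 \cdot 13689\right)\right) - 5701 = \left(19059 + \left(-36 + 1259388\right)\right) - 5701 = \left(19059 + 1259352\right) - 5701 = 1278411 - 5701 = 1272710$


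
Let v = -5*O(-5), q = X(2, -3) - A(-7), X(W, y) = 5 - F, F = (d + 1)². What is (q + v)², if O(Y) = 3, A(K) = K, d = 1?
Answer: 49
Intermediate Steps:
F = 4 (F = (1 + 1)² = 2² = 4)
X(W, y) = 1 (X(W, y) = 5 - 1*4 = 5 - 4 = 1)
q = 8 (q = 1 - 1*(-7) = 1 + 7 = 8)
v = -15 (v = -5*3 = -15)
(q + v)² = (8 - 15)² = (-7)² = 49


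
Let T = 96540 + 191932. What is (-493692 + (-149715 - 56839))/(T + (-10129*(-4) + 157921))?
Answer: -700246/486909 ≈ -1.4381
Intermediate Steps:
T = 288472
(-493692 + (-149715 - 56839))/(T + (-10129*(-4) + 157921)) = (-493692 + (-149715 - 56839))/(288472 + (-10129*(-4) + 157921)) = (-493692 - 206554)/(288472 + (40516 + 157921)) = -700246/(288472 + 198437) = -700246/486909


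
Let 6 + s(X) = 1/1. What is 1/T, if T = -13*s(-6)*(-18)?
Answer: -1/1170 ≈ -0.00085470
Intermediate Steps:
s(X) = -5 (s(X) = -6 + 1/1 = -6 + 1 = -5)
T = -1170 (T = -13*(-5)*(-18) = 65*(-18) = -1170)
1/T = 1/(-1170) = -1/1170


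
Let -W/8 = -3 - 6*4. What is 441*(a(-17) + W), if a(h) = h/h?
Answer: 95697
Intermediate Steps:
W = 216 (W = -8*(-3 - 6*4) = -8*(-3 - 24) = -8*(-27) = 216)
a(h) = 1
441*(a(-17) + W) = 441*(1 + 216) = 441*217 = 95697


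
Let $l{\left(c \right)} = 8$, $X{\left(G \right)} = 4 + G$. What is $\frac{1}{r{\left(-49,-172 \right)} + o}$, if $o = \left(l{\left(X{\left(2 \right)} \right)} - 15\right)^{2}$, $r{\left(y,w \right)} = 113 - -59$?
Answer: $\frac{1}{221} \approx 0.0045249$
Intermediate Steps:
$r{\left(y,w \right)} = 172$ ($r{\left(y,w \right)} = 113 + 59 = 172$)
$o = 49$ ($o = \left(8 - 15\right)^{2} = \left(-7\right)^{2} = 49$)
$\frac{1}{r{\left(-49,-172 \right)} + o} = \frac{1}{172 + 49} = \frac{1}{221}$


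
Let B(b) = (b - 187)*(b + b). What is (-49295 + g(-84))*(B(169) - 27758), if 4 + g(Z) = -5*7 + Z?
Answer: 1672403956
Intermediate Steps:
B(b) = 2*b*(-187 + b) (B(b) = (-187 + b)*(2*b) = 2*b*(-187 + b))
g(Z) = -39 + Z (g(Z) = -4 + (-5*7 + Z) = -4 + (-35 + Z) = -39 + Z)
(-49295 + g(-84))*(B(169) - 27758) = (-49295 + (-39 - 84))*(2*169*(-187 + 169) - 27758) = (-49295 - 123)*(2*169*(-18) - 27758) = -49418*(-6084 - 27758) = -49418*(-33842) = 1672403956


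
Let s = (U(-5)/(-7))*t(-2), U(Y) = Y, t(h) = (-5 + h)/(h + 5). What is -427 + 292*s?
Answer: -2741/3 ≈ -913.67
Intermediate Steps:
t(h) = (-5 + h)/(5 + h)
s = -5/3 (s = (-5/(-7))*((-5 - 2)/(5 - 2)) = (-5*(-1/7))*(-7/3) = 5*((1/3)*(-7))/7 = (5/7)*(-7/3) = -5/3 ≈ -1.6667)
-427 + 292*s = -427 + 292*(-5/3) = -427 - 1460/3 = -2741/3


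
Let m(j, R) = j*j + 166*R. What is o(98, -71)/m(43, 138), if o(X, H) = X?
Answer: 98/24757 ≈ 0.0039585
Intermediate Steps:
m(j, R) = j**2 + 166*R
o(98, -71)/m(43, 138) = 98/(43**2 + 166*138) = 98/(1849 + 22908) = 98/24757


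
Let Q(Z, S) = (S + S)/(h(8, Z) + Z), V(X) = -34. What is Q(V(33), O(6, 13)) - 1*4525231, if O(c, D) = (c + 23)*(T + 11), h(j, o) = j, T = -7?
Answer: -58828119/13 ≈ -4.5252e+6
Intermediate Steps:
O(c, D) = 92 + 4*c (O(c, D) = (c + 23)*(-7 + 11) = (23 + c)*4 = 92 + 4*c)
Q(Z, S) = 2*S/(8 + Z) (Q(Z, S) = (S + S)/(8 + Z) = (2*S)/(8 + Z) = 2*S/(8 + Z))
Q(V(33), O(6, 13)) - 1*4525231 = 2*(92 + 4*6)/(8 - 34) - 1*4525231 = 2*(92 + 24)/(-26) - 4525231 = 2*116*(-1/26) - 4525231 = -116/13 - 4525231 = -58828119/13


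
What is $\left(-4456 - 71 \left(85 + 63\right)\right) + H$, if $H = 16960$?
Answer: $1996$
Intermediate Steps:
$\left(-4456 - 71 \left(85 + 63\right)\right) + H = \left(-4456 - 71 \left(85 + 63\right)\right) + 16960 = \left(-4456 - 10508\right) + 16960 = -14964 + 16960 = 1996$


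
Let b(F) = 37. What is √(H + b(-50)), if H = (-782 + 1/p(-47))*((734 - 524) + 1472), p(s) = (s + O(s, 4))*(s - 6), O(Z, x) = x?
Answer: I*√6831387714089/2279 ≈ 1146.9*I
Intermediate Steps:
p(s) = (-6 + s)*(4 + s) (p(s) = (s + 4)*(s - 6) = (4 + s)*(-6 + s) = (-6 + s)*(4 + s))
H = -2997621714/2279 (H = (-782 + 1/(-24 + (-47)² - 2*(-47)))*((734 - 524) + 1472) = (-782 + 1/(-24 + 2209 + 94))*(210 + 1472) = (-782 + 1/2279)*1682 = -1782177/2279*1682 = -2997621714/2279 ≈ -1.3153e+6)
√(H + b(-50)) = √(-2997621714/2279 + 37) = √(-2997537391/2279) = I*√6831387714089/2279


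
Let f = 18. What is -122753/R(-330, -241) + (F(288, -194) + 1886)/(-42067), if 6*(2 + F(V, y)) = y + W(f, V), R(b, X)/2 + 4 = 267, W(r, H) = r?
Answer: -15494478017/66381726 ≈ -233.41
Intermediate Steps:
R(b, X) = 526 (R(b, X) = -8 + 2*267 = -8 + 534 = 526)
F(V, y) = 1 + y/6 (F(V, y) = -2 + (y + 18)/6 = -2 + (18 + y)/6 = -2 + (3 + y/6) = 1 + y/6)
-122753/R(-330, -241) + (F(288, -194) + 1886)/(-42067) = -122753/526 + ((1 + (1/6)*(-194)) + 1886)/(-42067) = -122753*1/526 + ((1 - 97/3) + 1886)*(-1/42067) = -122753/526 + (-94/3 + 1886)*(-1/42067) = -122753/526 + (5564/3)*(-1/42067) = -122753/526 - 5564/126201 = -15494478017/66381726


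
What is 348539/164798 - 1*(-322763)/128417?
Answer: 97949029637/21162864766 ≈ 4.6283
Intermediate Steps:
348539/164798 - 1*(-322763)/128417 = 348539*(1/164798) + 322763*(1/128417) = 348539/164798 + 322763/128417 = 97949029637/21162864766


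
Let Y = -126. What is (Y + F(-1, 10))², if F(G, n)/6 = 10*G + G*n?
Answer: 60516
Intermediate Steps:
F(G, n) = 60*G + 6*G*n (F(G, n) = 6*(10*G + G*n) = 60*G + 6*G*n)
(Y + F(-1, 10))² = (-126 + 6*(-1)*(10 + 10))² = (-126 + 6*(-1)*20)² = (-126 - 120)² = (-246)² = 60516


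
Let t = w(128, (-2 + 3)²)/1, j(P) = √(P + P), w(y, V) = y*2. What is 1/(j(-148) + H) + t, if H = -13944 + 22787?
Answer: 541052399/2113485 - 2*I*√74/78198945 ≈ 256.0 - 2.2001e-7*I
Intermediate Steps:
H = 8843
w(y, V) = 2*y
j(P) = √2*√P (j(P) = √(2*P) = √2*√P)
t = 256 (t = (2*128)/1 = 256*1 = 256)
1/(j(-148) + H) + t = 1/(√2*√(-148) + 8843) + 256 = 1/(√2*(2*I*√37) + 8843) + 256 = 1/(2*I*√74 + 8843) + 256 = 1/(8843 + 2*I*√74) + 256 = 256 + 1/(8843 + 2*I*√74)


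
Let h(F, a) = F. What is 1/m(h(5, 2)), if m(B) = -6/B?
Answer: -⅚ ≈ -0.83333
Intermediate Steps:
1/m(h(5, 2)) = 1/(-6/5) = -⅚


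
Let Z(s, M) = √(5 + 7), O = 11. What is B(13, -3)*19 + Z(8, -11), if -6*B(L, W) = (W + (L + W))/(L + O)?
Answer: -133/144 + 2*√3 ≈ 2.5405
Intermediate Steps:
Z(s, M) = 2*√3 (Z(s, M) = √12 = 2*√3)
B(L, W) = -(L + 2*W)/(6*(11 + L)) (B(L, W) = -(W + (L + W))/(6*(L + 11)) = -(L + 2*W)/(6*(11 + L)))
B(13, -3)*19 + Z(8, -11) = ((-1*13 - 2*(-3))/(6*(11 + 13)))*19 + 2*√3 = ((⅙)*(-13 + 6)/24)*19 + 2*√3 = ((⅙)*(1/24)*(-7))*19 + 2*√3 = -7/144*19 + 2*√3 = -133/144 + 2*√3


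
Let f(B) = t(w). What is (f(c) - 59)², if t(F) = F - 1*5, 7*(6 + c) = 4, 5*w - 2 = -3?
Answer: 103041/25 ≈ 4121.6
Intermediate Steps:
w = -⅕ (w = ⅖ + (⅕)*(-3) = ⅖ - ⅗ = -⅕ ≈ -0.20000)
c = -38/7 (c = -6 + (⅐)*4 = -6 + 4/7 = -38/7 ≈ -5.4286)
t(F) = -5 + F (t(F) = F - 5 = -5 + F)
f(B) = -26/5 (f(B) = -5 - ⅕ = -26/5)
(f(c) - 59)² = (-26/5 - 59)² = (-321/5)² = 103041/25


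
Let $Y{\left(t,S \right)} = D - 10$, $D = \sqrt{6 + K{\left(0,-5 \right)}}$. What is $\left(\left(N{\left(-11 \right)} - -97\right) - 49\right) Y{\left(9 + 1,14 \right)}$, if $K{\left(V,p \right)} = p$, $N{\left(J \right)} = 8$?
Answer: $-504$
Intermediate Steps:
$D = 1$ ($D = \sqrt{6 - 5} = \sqrt{1} = 1$)
$Y{\left(t,S \right)} = -9$ ($Y{\left(t,S \right)} = 1 - 10 = -9$)
$\left(\left(N{\left(-11 \right)} - -97\right) - 49\right) Y{\left(9 + 1,14 \right)} = \left(\left(8 - -97\right) - 49\right) \left(-9\right) = \left(\left(8 + 97\right) - 49\right) \left(-9\right) = \left(105 - 49\right) \left(-9\right) = 56 \left(-9\right) = -504$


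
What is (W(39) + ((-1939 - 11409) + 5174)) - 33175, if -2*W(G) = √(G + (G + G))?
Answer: -41349 - 3*√13/2 ≈ -41354.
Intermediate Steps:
W(G) = -√3*√G/2 (W(G) = -√(G + (G + G))/2 = -√(G + 2*G)/2 = -√3*√G/2)
(W(39) + ((-1939 - 11409) + 5174)) - 33175 = (-√3*√39/2 + ((-1939 - 11409) + 5174)) - 33175 = (-3*√13/2 + (-13348 + 5174)) - 33175 = (-3*√13/2 - 8174) - 33175 = (-8174 - 3*√13/2) - 33175 = -41349 - 3*√13/2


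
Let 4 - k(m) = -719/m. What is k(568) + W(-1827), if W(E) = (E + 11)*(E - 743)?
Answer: 2650927151/568 ≈ 4.6671e+6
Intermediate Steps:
k(m) = 4 + 719/m (k(m) = 4 - (-719)/m = 4 + 719/m)
W(E) = (-743 + E)*(11 + E) (W(E) = (11 + E)*(-743 + E) = (-743 + E)*(11 + E))
k(568) + W(-1827) = (4 + 719/568) + (-8173 + (-1827)**2 - 732*(-1827)) = (4 + 719*(1/568)) + (-8173 + 3337929 + 1337364) = (4 + 719/568) + 4667120 = 2991/568 + 4667120 = 2650927151/568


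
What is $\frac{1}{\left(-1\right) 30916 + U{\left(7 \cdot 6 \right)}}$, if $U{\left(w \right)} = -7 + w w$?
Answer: $- \frac{1}{29159} \approx -3.4295 \cdot 10^{-5}$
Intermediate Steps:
$U{\left(w \right)} = -7 + w^{2}$
$\frac{1}{\left(-1\right) 30916 + U{\left(7 \cdot 6 \right)}} = \frac{1}{\left(-1\right) 30916 - \left(7 - \left(7 \cdot 6\right)^{2}\right)} = \frac{1}{-30916 - \left(7 - 42^{2}\right)} = \frac{1}{-30916 + \left(-7 + 1764\right)} = \frac{1}{-30916 + 1757} = \frac{1}{-29159} = - \frac{1}{29159}$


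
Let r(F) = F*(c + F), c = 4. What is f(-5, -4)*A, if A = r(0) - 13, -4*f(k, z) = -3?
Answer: -39/4 ≈ -9.7500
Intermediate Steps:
f(k, z) = 3/4 (f(k, z) = -1/4*(-3) = 3/4)
r(F) = F*(4 + F)
A = -13 (A = 0*(4 + 0) - 13 = 0*4 - 13 = 0 - 13 = -13)
f(-5, -4)*A = (3/4)*(-13) = -39/4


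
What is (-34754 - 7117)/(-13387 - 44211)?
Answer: 41871/57598 ≈ 0.72695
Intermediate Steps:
(-34754 - 7117)/(-13387 - 44211) = -41871/(-57598) = -41871*(-1/57598) = 41871/57598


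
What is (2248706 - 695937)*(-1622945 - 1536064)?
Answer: -4905211245921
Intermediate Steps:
(2248706 - 695937)*(-1622945 - 1536064) = 1552769*(-3159009) = -4905211245921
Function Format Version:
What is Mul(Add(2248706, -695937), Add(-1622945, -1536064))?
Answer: -4905211245921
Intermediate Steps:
Mul(Add(2248706, -695937), Add(-1622945, -1536064)) = Mul(1552769, -3159009) = -4905211245921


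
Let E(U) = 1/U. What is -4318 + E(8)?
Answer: -34543/8 ≈ -4317.9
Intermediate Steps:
-4318 + E(8) = -4318 + 1/8 = -4318 + ⅛ = -34543/8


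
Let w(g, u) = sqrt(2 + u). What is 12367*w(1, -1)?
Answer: 12367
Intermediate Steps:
12367*w(1, -1) = 12367*sqrt(2 - 1) = 12367*sqrt(1) = 12367*1 = 12367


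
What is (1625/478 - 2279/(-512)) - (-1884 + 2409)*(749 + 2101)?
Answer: -183092159319/122368 ≈ -1.4962e+6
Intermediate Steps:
(1625/478 - 2279/(-512)) - (-1884 + 2409)*(749 + 2101) = (1625*(1/478) - 2279*(-1/512)) - 525*2850 = (1625/478 + 2279/512) - 1*1496250 = 960681/122368 - 1496250 = -183092159319/122368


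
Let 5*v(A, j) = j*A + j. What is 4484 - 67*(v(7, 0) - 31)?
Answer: 6561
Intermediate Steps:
v(A, j) = j/5 + A*j/5 (v(A, j) = (j*A + j)/5 = (A*j + j)/5 = (j + A*j)/5 = j/5 + A*j/5)
4484 - 67*(v(7, 0) - 31) = 4484 - 67*((⅕)*0*(1 + 7) - 31) = 4484 - 67*((⅕)*0*8 - 31) = 4484 - 67*(0 - 31) = 4484 - 67*(-31) = 4484 + 2077 = 6561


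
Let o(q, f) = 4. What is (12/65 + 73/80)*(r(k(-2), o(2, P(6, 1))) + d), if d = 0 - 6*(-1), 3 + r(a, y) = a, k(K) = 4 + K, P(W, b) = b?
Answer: 1141/208 ≈ 5.4856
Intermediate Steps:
r(a, y) = -3 + a
d = 6 (d = 0 + 6 = 6)
(12/65 + 73/80)*(r(k(-2), o(2, P(6, 1))) + d) = (12/65 + 73/80)*((-3 + (4 - 2)) + 6) = (12*(1/65) + 73*(1/80))*((-3 + 2) + 6) = (12/65 + 73/80)*(-1 + 6) = (1141/1040)*5 = 1141/208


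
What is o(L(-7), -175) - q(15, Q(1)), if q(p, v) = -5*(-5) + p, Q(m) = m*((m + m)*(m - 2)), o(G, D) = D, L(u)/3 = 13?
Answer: -215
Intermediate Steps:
L(u) = 39 (L(u) = 3*13 = 39)
Q(m) = 2*m²*(-2 + m) (Q(m) = m*((2*m)*(-2 + m)) = m*(2*m*(-2 + m)) = 2*m²*(-2 + m))
q(p, v) = 25 + p
o(L(-7), -175) - q(15, Q(1)) = -175 - (25 + 15) = -175 - 1*40 = -175 - 40 = -215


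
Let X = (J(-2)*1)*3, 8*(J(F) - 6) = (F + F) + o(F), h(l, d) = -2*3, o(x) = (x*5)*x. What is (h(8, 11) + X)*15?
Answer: 270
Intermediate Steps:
o(x) = 5*x² (o(x) = (5*x)*x = 5*x²)
h(l, d) = -6
J(F) = 6 + F/4 + 5*F²/8 (J(F) = 6 + ((F + F) + 5*F²)/8 = 6 + (2*F + 5*F²)/8 = 6 + (F/4 + 5*F²/8) = 6 + F/4 + 5*F²/8)
X = 24 (X = ((6 + (¼)*(-2) + (5/8)*(-2)²)*1)*3 = ((6 - ½ + (5/8)*4)*1)*3 = ((6 - ½ + 5/2)*1)*3 = (8*1)*3 = 8*3 = 24)
(h(8, 11) + X)*15 = (-6 + 24)*15 = 18*15 = 270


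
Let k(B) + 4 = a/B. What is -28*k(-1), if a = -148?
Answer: -4032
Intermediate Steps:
k(B) = -4 - 148/B
-28*k(-1) = -28*(-4 - 148/(-1)) = -28*(-4 - 148*(-1)) = -28*(-4 + 148) = -28*144 = -4032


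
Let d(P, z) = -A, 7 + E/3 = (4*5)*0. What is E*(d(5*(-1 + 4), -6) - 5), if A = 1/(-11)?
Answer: 1134/11 ≈ 103.09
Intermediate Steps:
A = -1/11 ≈ -0.090909
E = -21 (E = -21 + 3*((4*5)*0) = -21 + 3*(20*0) = -21 + 3*0 = -21 + 0 = -21)
d(P, z) = 1/11 (d(P, z) = -1*(-1/11) = 1/11)
E*(d(5*(-1 + 4), -6) - 5) = -21*(1/11 - 5) = -21*(-54/11) = 1134/11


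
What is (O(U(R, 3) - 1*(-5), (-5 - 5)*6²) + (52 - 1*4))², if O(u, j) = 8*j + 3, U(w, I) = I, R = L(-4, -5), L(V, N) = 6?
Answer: 8003241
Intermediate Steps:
R = 6
O(u, j) = 3 + 8*j
(O(U(R, 3) - 1*(-5), (-5 - 5)*6²) + (52 - 1*4))² = ((3 + 8*((-5 - 5)*6²)) + (52 - 1*4))² = ((3 + 8*(-10*36)) + (52 - 4))² = ((3 + 8*(-360)) + 48)² = ((3 - 2880) + 48)² = (-2877 + 48)² = (-2829)² = 8003241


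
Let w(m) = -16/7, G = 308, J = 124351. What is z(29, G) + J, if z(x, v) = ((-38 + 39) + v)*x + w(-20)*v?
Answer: 132608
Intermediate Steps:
w(m) = -16/7 (w(m) = -16*⅐ = -16/7)
z(x, v) = -16*v/7 + x*(1 + v) (z(x, v) = ((-38 + 39) + v)*x - 16*v/7 = (1 + v)*x - 16*v/7 = x*(1 + v) - 16*v/7 = -16*v/7 + x*(1 + v))
z(29, G) + J = (29 - 16/7*308 + 308*29) + 124351 = (29 - 704 + 8932) + 124351 = 8257 + 124351 = 132608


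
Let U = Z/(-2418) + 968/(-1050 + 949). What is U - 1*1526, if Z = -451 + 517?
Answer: -62503993/40703 ≈ -1535.6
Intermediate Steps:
Z = 66
U = -391215/40703 (U = 66/(-2418) + 968/(-1050 + 949) = 66*(-1/2418) + 968/(-101) = -11/403 + 968*(-1/101) = -11/403 - 968/101 = -391215/40703 ≈ -9.6115)
U - 1*1526 = -391215/40703 - 1*1526 = -391215/40703 - 1526 = -62503993/40703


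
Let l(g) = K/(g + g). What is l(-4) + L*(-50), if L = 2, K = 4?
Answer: -201/2 ≈ -100.50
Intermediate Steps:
l(g) = 2/g (l(g) = 4/(g + g) = 4/((2*g)) = 4*(1/(2*g)) = 2/g)
l(-4) + L*(-50) = 2/(-4) + 2*(-50) = 2*(-1/4) - 100 = -1/2 - 100 = -201/2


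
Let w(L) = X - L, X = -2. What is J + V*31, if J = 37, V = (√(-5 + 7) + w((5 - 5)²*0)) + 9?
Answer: 254 + 31*√2 ≈ 297.84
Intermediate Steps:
w(L) = -2 - L
V = 7 + √2 (V = (√(-5 + 7) + (-2 - (5 - 5)²*0)) + 9 = (√2 + (-2 - 0²*0)) + 9 = (√2 + (-2 - 0*0)) + 9 = (√2 + (-2 - 1*0)) + 9 = (√2 + (-2 + 0)) + 9 = (√2 - 2) + 9 = (-2 + √2) + 9 = 7 + √2 ≈ 8.4142)
J + V*31 = 37 + (7 + √2)*31 = 37 + (217 + 31*√2) = 254 + 31*√2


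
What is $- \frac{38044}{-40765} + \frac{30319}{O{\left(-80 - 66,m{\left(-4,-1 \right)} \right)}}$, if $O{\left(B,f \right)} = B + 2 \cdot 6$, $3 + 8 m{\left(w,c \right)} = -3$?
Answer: $- \frac{1230856139}{5462510} \approx -225.33$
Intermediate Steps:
$m{\left(w,c \right)} = - \frac{3}{4}$ ($m{\left(w,c \right)} = - \frac{3}{8} + \frac{1}{8} \left(-3\right) = - \frac{3}{8} - \frac{3}{8} = - \frac{3}{4}$)
$O{\left(B,f \right)} = 12 + B$ ($O{\left(B,f \right)} = B + 12 = 12 + B$)
$- \frac{38044}{-40765} + \frac{30319}{O{\left(-80 - 66,m{\left(-4,-1 \right)} \right)}} = - \frac{38044}{-40765} + \frac{30319}{12 - 146} = \left(-38044\right) \left(- \frac{1}{40765}\right) + \frac{30319}{12 - 146} = \frac{38044}{40765} + \frac{30319}{-134} = \frac{38044}{40765} + 30319 \left(- \frac{1}{134}\right) = \frac{38044}{40765} - \frac{30319}{134} = - \frac{1230856139}{5462510}$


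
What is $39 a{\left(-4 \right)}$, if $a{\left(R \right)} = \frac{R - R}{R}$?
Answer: $0$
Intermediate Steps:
$a{\left(R \right)} = 0$ ($a{\left(R \right)} = \frac{0}{R} = 0$)
$39 a{\left(-4 \right)} = 39 \cdot 0 = 0$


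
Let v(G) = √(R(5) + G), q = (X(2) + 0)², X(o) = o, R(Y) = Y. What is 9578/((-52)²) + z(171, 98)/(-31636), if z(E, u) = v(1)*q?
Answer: 4789/1352 - √6/7909 ≈ 3.5419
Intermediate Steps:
q = 4 (q = (2 + 0)² = 2² = 4)
v(G) = √(5 + G)
z(E, u) = 4*√6 (z(E, u) = √(5 + 1)*4 = √6*4 = 4*√6)
9578/((-52)²) + z(171, 98)/(-31636) = 9578/((-52)²) + (4*√6)/(-31636) = 9578/2704 + (4*√6)*(-1/31636) = 9578*(1/2704) - √6/7909 = 4789/1352 - √6/7909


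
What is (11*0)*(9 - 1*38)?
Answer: 0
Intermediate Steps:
(11*0)*(9 - 1*38) = 0*(9 - 38) = 0*(-29) = 0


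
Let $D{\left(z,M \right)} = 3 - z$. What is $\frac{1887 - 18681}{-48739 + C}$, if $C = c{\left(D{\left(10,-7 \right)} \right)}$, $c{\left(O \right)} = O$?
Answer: $\frac{8397}{24373} \approx 0.34452$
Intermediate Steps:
$C = -7$ ($C = 3 - 10 = -7$)
$\frac{1887 - 18681}{-48739 + C} = \frac{1887 - 18681}{-48739 - 7} = - \frac{16794}{-48746} = \left(-16794\right) \left(- \frac{1}{48746}\right) = \frac{8397}{24373}$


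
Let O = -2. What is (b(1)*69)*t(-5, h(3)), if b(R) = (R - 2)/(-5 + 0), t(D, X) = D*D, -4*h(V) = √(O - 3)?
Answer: 345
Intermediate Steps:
h(V) = -I*√5/4 (h(V) = -√(-2 - 3)/4 = -I*√5/4)
t(D, X) = D²
b(R) = ⅖ - R/5 (b(R) = (-2 + R)/(-5) = (-2 + R)*(-⅕) = ⅖ - R/5)
(b(1)*69)*t(-5, h(3)) = ((⅖ - ⅕*1)*69)*(-5)² = ((⅖ - ⅕)*69)*25 = ((⅕)*69)*25 = (69/5)*25 = 345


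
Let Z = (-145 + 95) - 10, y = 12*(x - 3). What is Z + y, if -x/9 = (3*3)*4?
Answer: -3984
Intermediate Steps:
x = -324 (x = -9*3*3*4 = -81*4 = -9*36 = -324)
y = -3924 (y = 12*(-324 - 3) = 12*(-327) = -3924)
Z = -60 (Z = -50 - 10 = -60)
Z + y = -60 - 3924 = -3984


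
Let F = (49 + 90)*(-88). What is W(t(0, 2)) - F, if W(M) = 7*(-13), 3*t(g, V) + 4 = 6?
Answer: 12141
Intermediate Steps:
t(g, V) = 2/3 (t(g, V) = -4/3 + (1/3)*6 = -4/3 + 2 = 2/3)
W(M) = -91
F = -12232 (F = 139*(-88) = -12232)
W(t(0, 2)) - F = -91 - 1*(-12232) = -91 + 12232 = 12141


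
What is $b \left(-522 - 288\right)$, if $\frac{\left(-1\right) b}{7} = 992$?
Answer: $5624640$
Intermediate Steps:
$b = -6944$ ($b = \left(-7\right) 992 = -6944$)
$b \left(-522 - 288\right) = - 6944 \left(-522 - 288\right) = \left(-6944\right) \left(-810\right) = 5624640$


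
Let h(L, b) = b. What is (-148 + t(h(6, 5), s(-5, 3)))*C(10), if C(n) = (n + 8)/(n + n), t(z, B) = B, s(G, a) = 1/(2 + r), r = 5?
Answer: -1863/14 ≈ -133.07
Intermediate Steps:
s(G, a) = ⅐ (s(G, a) = 1/(2 + 5) = 1/7 = ⅐)
C(n) = (8 + n)/(2*n) (C(n) = (8 + n)/((2*n)) = (8 + n)*(1/(2*n)) = (8 + n)/(2*n))
(-148 + t(h(6, 5), s(-5, 3)))*C(10) = (-148 + ⅐)*((½)*(8 + 10)/10) = -1035*18/(14*10) = -1035/7*9/10 = -1863/14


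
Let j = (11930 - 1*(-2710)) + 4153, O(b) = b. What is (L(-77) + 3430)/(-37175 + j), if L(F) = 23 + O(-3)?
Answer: -1725/9191 ≈ -0.18768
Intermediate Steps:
L(F) = 20 (L(F) = 23 - 3 = 20)
j = 18793 (j = (11930 + 2710) + 4153 = 14640 + 4153 = 18793)
(L(-77) + 3430)/(-37175 + j) = (20 + 3430)/(-37175 + 18793) = 3450/(-18382) = 3450*(-1/18382) = -1725/9191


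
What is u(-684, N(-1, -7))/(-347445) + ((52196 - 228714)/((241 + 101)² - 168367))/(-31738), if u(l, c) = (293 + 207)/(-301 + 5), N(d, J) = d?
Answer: -61921619857/599222025033786 ≈ -0.00010334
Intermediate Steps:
u(l, c) = -125/74 (u(l, c) = 500/(-296) = 500*(-1/296) = -125/74)
u(-684, N(-1, -7))/(-347445) + ((52196 - 228714)/((241 + 101)² - 168367))/(-31738) = -125/74/(-347445) + ((52196 - 228714)/((241 + 101)² - 168367))/(-31738) = -125/74*(-1/347445) - 176518/(342² - 168367)*(-1/31738) = 25/5142186 - 176518/(116964 - 168367)*(-1/31738) = 25/5142186 - 176518/(-51403)*(-1/31738) = 25/5142186 - 176518*(-1/51403)*(-1/31738) = 25/5142186 + (176518/51403)*(-1/31738) = 25/5142186 - 88259/815714207 = -61921619857/599222025033786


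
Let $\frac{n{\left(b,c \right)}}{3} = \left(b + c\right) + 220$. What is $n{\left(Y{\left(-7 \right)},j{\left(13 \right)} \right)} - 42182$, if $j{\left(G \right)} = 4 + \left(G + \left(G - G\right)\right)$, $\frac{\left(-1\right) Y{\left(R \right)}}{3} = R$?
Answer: $-41408$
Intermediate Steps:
$Y{\left(R \right)} = - 3 R$
$j{\left(G \right)} = 4 + G$ ($j{\left(G \right)} = 4 + \left(G + 0\right) = 4 + G$)
$n{\left(b,c \right)} = 660 + 3 b + 3 c$ ($n{\left(b,c \right)} = 3 \left(\left(b + c\right) + 220\right) = 3 \left(220 + b + c\right) = 660 + 3 b + 3 c$)
$n{\left(Y{\left(-7 \right)},j{\left(13 \right)} \right)} - 42182 = \left(660 + 3 \left(\left(-3\right) \left(-7\right)\right) + 3 \left(4 + 13\right)\right) - 42182 = \left(660 + 3 \cdot 21 + 3 \cdot 17\right) - 42182 = \left(660 + 63 + 51\right) - 42182 = 774 - 42182 = -41408$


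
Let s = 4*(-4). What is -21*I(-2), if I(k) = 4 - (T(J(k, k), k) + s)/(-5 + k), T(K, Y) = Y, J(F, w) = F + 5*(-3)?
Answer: -30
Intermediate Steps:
J(F, w) = -15 + F (J(F, w) = F - 15 = -15 + F)
s = -16
I(k) = 4 - (-16 + k)/(-5 + k) (I(k) = 4 - (k - 16)/(-5 + k) = 4 - (-16 + k)/(-5 + k))
-21*I(-2) = -21*(-4 + 3*(-2))/(-5 - 2) = -21*(-4 - 6)/(-7) = -(-3)*(-10) = -21*10/7 = -30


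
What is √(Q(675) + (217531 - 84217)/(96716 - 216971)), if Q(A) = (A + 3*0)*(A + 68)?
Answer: √805852212220895/40085 ≈ 708.18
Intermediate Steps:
Q(A) = A*(68 + A) (Q(A) = (A + 0)*(68 + A) = A*(68 + A))
√(Q(675) + (217531 - 84217)/(96716 - 216971)) = √(675*(68 + 675) + (217531 - 84217)/(96716 - 216971)) = √(675*743 + 133314/(-120255)) = √(501525 + 133314*(-1/120255)) = √(501525 - 44438/40085) = √(20103585187/40085) = √805852212220895/40085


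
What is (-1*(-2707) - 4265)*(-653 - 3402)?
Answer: 6317690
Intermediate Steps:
(-1*(-2707) - 4265)*(-653 - 3402) = (2707 - 4265)*(-4055) = -1558*(-4055) = 6317690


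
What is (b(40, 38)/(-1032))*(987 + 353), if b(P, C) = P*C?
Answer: -254600/129 ≈ -1973.6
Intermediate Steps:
b(P, C) = C*P
(b(40, 38)/(-1032))*(987 + 353) = ((38*40)/(-1032))*(987 + 353) = (1520*(-1/1032))*1340 = -190/129*1340 = -254600/129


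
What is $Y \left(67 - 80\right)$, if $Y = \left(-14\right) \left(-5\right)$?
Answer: $-910$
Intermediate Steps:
$Y = 70$
$Y \left(67 - 80\right) = 70 \left(67 - 80\right) = 70 \left(-13\right) = -910$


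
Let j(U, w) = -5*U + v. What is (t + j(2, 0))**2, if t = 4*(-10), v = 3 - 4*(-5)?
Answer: 729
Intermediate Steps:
v = 23 (v = 3 + 20 = 23)
t = -40
j(U, w) = 23 - 5*U (j(U, w) = -5*U + 23 = 23 - 5*U)
(t + j(2, 0))**2 = (-40 + (23 - 5*2))**2 = (-40 + (23 - 10))**2 = (-40 + 13)**2 = (-27)**2 = 729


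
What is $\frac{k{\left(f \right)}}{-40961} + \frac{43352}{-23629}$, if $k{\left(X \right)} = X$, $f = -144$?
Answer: $- \frac{1772338696}{967867469} \approx -1.8312$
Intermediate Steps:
$\frac{k{\left(f \right)}}{-40961} + \frac{43352}{-23629} = - \frac{144}{-40961} + \frac{43352}{-23629} = \left(-144\right) \left(- \frac{1}{40961}\right) + 43352 \left(- \frac{1}{23629}\right) = \frac{144}{40961} - \frac{43352}{23629} = - \frac{1772338696}{967867469}$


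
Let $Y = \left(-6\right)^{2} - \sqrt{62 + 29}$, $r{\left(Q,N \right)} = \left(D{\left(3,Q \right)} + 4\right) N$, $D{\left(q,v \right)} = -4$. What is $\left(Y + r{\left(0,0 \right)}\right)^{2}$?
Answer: $\left(36 - \sqrt{91}\right)^{2} \approx 700.16$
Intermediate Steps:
$r{\left(Q,N \right)} = 0$ ($r{\left(Q,N \right)} = \left(-4 + 4\right) N = 0 N = 0$)
$Y = 36 - \sqrt{91} \approx 26.461$
$\left(Y + r{\left(0,0 \right)}\right)^{2} = \left(\left(36 - \sqrt{91}\right) + 0\right)^{2} = \left(36 - \sqrt{91}\right)^{2}$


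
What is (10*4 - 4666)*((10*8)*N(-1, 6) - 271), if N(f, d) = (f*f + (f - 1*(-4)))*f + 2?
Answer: 1993806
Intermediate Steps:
N(f, d) = 2 + f*(4 + f + f**2) (N(f, d) = (f**2 + (f + 4))*f + 2 = (f**2 + (4 + f))*f + 2 = (4 + f + f**2)*f + 2 = f*(4 + f + f**2) + 2 = 2 + f*(4 + f + f**2))
(10*4 - 4666)*((10*8)*N(-1, 6) - 271) = (10*4 - 4666)*((10*8)*(2 + (-1)**2 + (-1)**3 + 4*(-1)) - 271) = (40 - 4666)*(80*(2 + 1 - 1 - 4) - 271) = -4626*(80*(-2) - 271) = -4626*(-160 - 271) = -4626*(-431) = 1993806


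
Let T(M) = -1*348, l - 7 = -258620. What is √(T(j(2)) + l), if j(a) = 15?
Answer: I*√258961 ≈ 508.88*I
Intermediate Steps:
l = -258613 (l = 7 - 258620 = -258613)
T(M) = -348
√(T(j(2)) + l) = √(-348 - 258613) = √(-258961) = I*√258961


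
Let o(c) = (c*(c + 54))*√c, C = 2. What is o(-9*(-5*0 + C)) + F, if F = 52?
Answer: 52 - 1944*I*√2 ≈ 52.0 - 2749.2*I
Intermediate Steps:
o(c) = c^(3/2)*(54 + c) (o(c) = (c*(54 + c))*√c = c^(3/2)*(54 + c))
o(-9*(-5*0 + C)) + F = (-9*(-5*0 + 2))^(3/2)*(54 - 9*(-5*0 + 2)) + 52 = (-9*(0 + 2))^(3/2)*(54 - 9*(0 + 2)) + 52 = (-9*2)^(3/2)*(54 - 9*2) + 52 = (-18)^(3/2)*(54 - 18) + 52 = -54*I*√2*36 + 52 = -1944*I*√2 + 52 = 52 - 1944*I*√2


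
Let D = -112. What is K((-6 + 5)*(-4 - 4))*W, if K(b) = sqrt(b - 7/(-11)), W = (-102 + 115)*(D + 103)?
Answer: -117*sqrt(1045)/11 ≈ -343.84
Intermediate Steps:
W = -117 (W = (-102 + 115)*(-112 + 103) = 13*(-9) = -117)
K(b) = sqrt(7/11 + b) (K(b) = sqrt(b - 7*(-1/11)) = sqrt(b + 7/11) = sqrt(7/11 + b))
K((-6 + 5)*(-4 - 4))*W = (sqrt(77 + 121*((-6 + 5)*(-4 - 4)))/11)*(-117) = (sqrt(77 + 121*(-1*(-8)))/11)*(-117) = (sqrt(77 + 121*8)/11)*(-117) = (sqrt(77 + 968)/11)*(-117) = (sqrt(1045)/11)*(-117) = -117*sqrt(1045)/11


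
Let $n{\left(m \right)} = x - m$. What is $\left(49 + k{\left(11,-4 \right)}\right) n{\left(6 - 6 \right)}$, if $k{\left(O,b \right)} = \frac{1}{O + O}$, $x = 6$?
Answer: $\frac{3237}{11} \approx 294.27$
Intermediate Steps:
$k{\left(O,b \right)} = \frac{1}{2 O}$
$n{\left(m \right)} = 6 - m$
$\left(49 + k{\left(11,-4 \right)}\right) n{\left(6 - 6 \right)} = \left(49 + \frac{1}{2 \cdot 11}\right) \left(6 - \left(6 - 6\right)\right) = \left(49 + \frac{1}{2} \cdot \frac{1}{11}\right) \left(6 - 0\right) = \left(49 + \frac{1}{22}\right) \left(6 + 0\right) = \frac{1079}{22} \cdot 6 = \frac{3237}{11}$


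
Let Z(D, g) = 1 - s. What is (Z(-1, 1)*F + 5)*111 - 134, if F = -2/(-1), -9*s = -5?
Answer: 1559/3 ≈ 519.67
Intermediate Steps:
s = 5/9 (s = -1/9*(-5) = 5/9 ≈ 0.55556)
F = 2 (F = -2*(-1) = 2)
Z(D, g) = 4/9 (Z(D, g) = 1 - 1*5/9 = 1 - 5/9 = 4/9)
(Z(-1, 1)*F + 5)*111 - 134 = ((4/9)*2 + 5)*111 - 134 = (8/9 + 5)*111 - 134 = (53/9)*111 - 134 = 1961/3 - 134 = 1559/3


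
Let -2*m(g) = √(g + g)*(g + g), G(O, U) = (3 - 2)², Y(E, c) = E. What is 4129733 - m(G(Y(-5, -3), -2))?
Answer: 4129733 + √2 ≈ 4.1297e+6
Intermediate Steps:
G(O, U) = 1 (G(O, U) = 1² = 1)
m(g) = -√2*g^(3/2) (m(g) = -√(g + g)*(g + g)/2 = -√(2*g)*2*g/2 = -√2*√g*2*g/2 = -√2*g^(3/2))
4129733 - m(G(Y(-5, -3), -2)) = 4129733 - (-1)*√2*1^(3/2) = 4129733 - (-1)*√2 = 4129733 + √2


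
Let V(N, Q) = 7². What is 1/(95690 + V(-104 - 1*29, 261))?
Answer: 1/95739 ≈ 1.0445e-5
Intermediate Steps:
V(N, Q) = 49
1/(95690 + V(-104 - 1*29, 261)) = 1/(95690 + 49) = 1/95739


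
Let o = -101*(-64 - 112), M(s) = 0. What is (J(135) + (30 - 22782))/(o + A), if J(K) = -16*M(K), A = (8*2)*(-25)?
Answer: -237/181 ≈ -1.3094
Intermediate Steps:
A = -400 (A = 16*(-25) = -400)
o = 17776 (o = -101*(-176) = 17776)
J(K) = 0 (J(K) = -16*0 = 0)
(J(135) + (30 - 22782))/(o + A) = (0 + (30 - 22782))/(17776 - 400) = (0 - 22752)/17376 = -22752*1/17376 = -237/181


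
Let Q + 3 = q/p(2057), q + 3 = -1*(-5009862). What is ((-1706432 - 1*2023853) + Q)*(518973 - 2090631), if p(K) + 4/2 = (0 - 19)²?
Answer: 2096848789947714/359 ≈ 5.8408e+12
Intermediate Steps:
q = 5009859 (q = -3 - 1*(-5009862) = -3 + 5009862 = 5009859)
p(K) = 359 (p(K) = -2 + (0 - 19)² = -2 + (-19)² = -2 + 361 = 359)
Q = 5008782/359 (Q = -3 + 5009859/359 = 5008782/359 ≈ 13952.)
((-1706432 - 1*2023853) + Q)*(518973 - 2090631) = ((-1706432 - 1*2023853) + 5008782/359)*(518973 - 2090631) = ((-1706432 - 2023853) + 5008782/359)*(-1571658) = (-3730285 + 5008782/359)*(-1571658) = -1334163533/359*(-1571658) = 2096848789947714/359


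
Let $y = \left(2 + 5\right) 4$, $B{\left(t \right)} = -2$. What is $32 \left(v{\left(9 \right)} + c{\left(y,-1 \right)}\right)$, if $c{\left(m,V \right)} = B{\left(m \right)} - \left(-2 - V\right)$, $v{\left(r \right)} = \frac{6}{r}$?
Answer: $- \frac{32}{3} \approx -10.667$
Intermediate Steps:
$y = 28$ ($y = 7 \cdot 4 = 28$)
$c{\left(m,V \right)} = V$ ($c{\left(m,V \right)} = -2 - \left(-2 - V\right) = -2 + \left(2 + V\right) = V$)
$32 \left(v{\left(9 \right)} + c{\left(y,-1 \right)}\right) = 32 \left(\frac{6}{9} - 1\right) = 32 \left(6 \cdot \frac{1}{9} - 1\right) = 32 \left(\frac{2}{3} - 1\right) = 32 \left(- \frac{1}{3}\right) = - \frac{32}{3}$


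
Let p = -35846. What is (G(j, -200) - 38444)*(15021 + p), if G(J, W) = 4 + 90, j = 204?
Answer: 798638750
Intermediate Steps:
G(J, W) = 94
(G(j, -200) - 38444)*(15021 + p) = (94 - 38444)*(15021 - 35846) = -38350*(-20825) = 798638750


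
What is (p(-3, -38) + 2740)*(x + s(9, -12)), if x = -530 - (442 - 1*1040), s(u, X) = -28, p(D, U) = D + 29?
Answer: 110640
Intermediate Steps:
p(D, U) = 29 + D
x = 68 (x = -530 - (442 - 1040) = -530 - 1*(-598) = -530 + 598 = 68)
(p(-3, -38) + 2740)*(x + s(9, -12)) = ((29 - 3) + 2740)*(68 - 28) = (26 + 2740)*40 = 2766*40 = 110640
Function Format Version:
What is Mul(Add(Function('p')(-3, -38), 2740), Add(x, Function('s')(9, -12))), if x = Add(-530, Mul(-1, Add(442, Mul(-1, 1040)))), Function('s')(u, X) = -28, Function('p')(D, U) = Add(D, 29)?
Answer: 110640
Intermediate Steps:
Function('p')(D, U) = Add(29, D)
x = 68 (x = Add(-530, Mul(-1, Add(442, -1040))) = Add(-530, Mul(-1, -598)) = Add(-530, 598) = 68)
Mul(Add(Function('p')(-3, -38), 2740), Add(x, Function('s')(9, -12))) = Mul(Add(Add(29, -3), 2740), Add(68, -28)) = Mul(Add(26, 2740), 40) = Mul(2766, 40) = 110640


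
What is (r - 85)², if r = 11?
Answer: 5476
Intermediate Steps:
(r - 85)² = (11 - 85)² = (-74)² = 5476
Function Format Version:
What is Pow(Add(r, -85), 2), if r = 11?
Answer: 5476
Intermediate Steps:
Pow(Add(r, -85), 2) = Pow(Add(11, -85), 2) = Pow(-74, 2) = 5476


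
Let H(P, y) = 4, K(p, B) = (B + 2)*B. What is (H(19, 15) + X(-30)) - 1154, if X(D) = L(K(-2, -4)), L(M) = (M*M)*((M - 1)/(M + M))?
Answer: -1122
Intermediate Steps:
K(p, B) = B*(2 + B) (K(p, B) = (2 + B)*B = B*(2 + B))
L(M) = M*(-1 + M)/2 (L(M) = M²*((-1 + M)/((2*M))) = M²*((-1 + M)*(1/(2*M))) = M²*((-1 + M)/(2*M)) = M*(-1 + M)/2)
X(D) = 28 (X(D) = (-4*(2 - 4))*(-1 - 4*(2 - 4))/2 = (-4*(-2))*(-1 - 4*(-2))/2 = (½)*8*(-1 + 8) = (½)*8*7 = 28)
(H(19, 15) + X(-30)) - 1154 = (4 + 28) - 1154 = 32 - 1154 = -1122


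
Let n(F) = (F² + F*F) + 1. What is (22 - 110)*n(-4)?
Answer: -2904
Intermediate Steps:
n(F) = 1 + 2*F² (n(F) = (F² + F²) + 1 = 2*F² + 1 = 1 + 2*F²)
(22 - 110)*n(-4) = (22 - 110)*(1 + 2*(-4)²) = -88*(1 + 2*16) = -88*(1 + 32) = -88*33 = -2904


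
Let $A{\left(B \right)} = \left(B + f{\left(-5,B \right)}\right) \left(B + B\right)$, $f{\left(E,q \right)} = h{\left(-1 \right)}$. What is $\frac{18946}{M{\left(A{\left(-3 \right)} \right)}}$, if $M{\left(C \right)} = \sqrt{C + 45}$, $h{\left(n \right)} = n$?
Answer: $\frac{18946 \sqrt{69}}{69} \approx 2280.8$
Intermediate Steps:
$f{\left(E,q \right)} = -1$
$A{\left(B \right)} = 2 B \left(-1 + B\right)$ ($A{\left(B \right)} = \left(B - 1\right) \left(B + B\right) = \left(-1 + B\right) 2 B = 2 B \left(-1 + B\right)$)
$M{\left(C \right)} = \sqrt{45 + C}$
$\frac{18946}{M{\left(A{\left(-3 \right)} \right)}} = \frac{18946}{\sqrt{45 + 2 \left(-3\right) \left(-1 - 3\right)}} = \frac{18946}{\sqrt{45 + 2 \left(-3\right) \left(-4\right)}} = \frac{18946}{\sqrt{45 + 24}} = \frac{18946}{\sqrt{69}} = 18946 \frac{\sqrt{69}}{69} = \frac{18946 \sqrt{69}}{69}$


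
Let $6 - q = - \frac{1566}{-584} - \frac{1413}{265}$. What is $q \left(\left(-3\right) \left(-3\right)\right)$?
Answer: $\frac{6024429}{77380} \approx 77.855$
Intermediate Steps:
$q = \frac{669381}{77380}$ ($q = 6 - \left(- \frac{1566}{-584} - \frac{1413}{265}\right) = 6 - \left(\left(-1566\right) \left(- \frac{1}{584}\right) - \frac{1413}{265}\right) = 6 - \left(\frac{783}{292} - \frac{1413}{265}\right) = 6 - - \frac{205101}{77380} = 6 + \frac{205101}{77380} = \frac{669381}{77380} \approx 8.6506$)
$q \left(\left(-3\right) \left(-3\right)\right) = \frac{669381 \left(\left(-3\right) \left(-3\right)\right)}{77380} = \frac{669381}{77380} \cdot 9 = \frac{6024429}{77380}$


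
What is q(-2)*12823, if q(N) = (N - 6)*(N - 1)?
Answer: 307752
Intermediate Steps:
q(N) = (-1 + N)*(-6 + N) (q(N) = (-6 + N)*(-1 + N) = (-1 + N)*(-6 + N))
q(-2)*12823 = (6 + (-2)² - 7*(-2))*12823 = (6 + 4 + 14)*12823 = 24*12823 = 307752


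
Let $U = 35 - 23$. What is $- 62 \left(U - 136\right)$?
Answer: $7688$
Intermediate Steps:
$U = 12$ ($U = 35 - 23 = 12$)
$- 62 \left(U - 136\right) = - 62 \left(12 - 136\right) = - 62 \left(-124\right) = \left(-1\right) \left(-7688\right) = 7688$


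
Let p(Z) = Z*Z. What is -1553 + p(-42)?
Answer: 211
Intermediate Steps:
p(Z) = Z²
-1553 + p(-42) = -1553 + (-42)² = -1553 + 1764 = 211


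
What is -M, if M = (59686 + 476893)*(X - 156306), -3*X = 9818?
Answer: 256879684144/3 ≈ 8.5627e+10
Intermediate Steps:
X = -9818/3 (X = -⅓*9818 = -9818/3 ≈ -3272.7)
M = -256879684144/3 (M = (59686 + 476893)*(-9818/3 - 156306) = 536579*(-478736/3) = -256879684144/3 ≈ -8.5627e+10)
-M = -1*(-256879684144/3) = 256879684144/3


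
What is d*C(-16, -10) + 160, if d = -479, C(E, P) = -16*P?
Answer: -76480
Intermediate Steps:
d*C(-16, -10) + 160 = -(-7664)*(-10) + 160 = -479*160 + 160 = -76640 + 160 = -76480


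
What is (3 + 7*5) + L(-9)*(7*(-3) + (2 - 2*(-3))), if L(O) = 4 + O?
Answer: 103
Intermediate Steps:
(3 + 7*5) + L(-9)*(7*(-3) + (2 - 2*(-3))) = (3 + 7*5) + (4 - 9)*(7*(-3) + (2 - 2*(-3))) = (3 + 35) - 5*(-21 + (2 + 6)) = 38 - 5*(-21 + 8) = 38 - 5*(-13) = 38 + 65 = 103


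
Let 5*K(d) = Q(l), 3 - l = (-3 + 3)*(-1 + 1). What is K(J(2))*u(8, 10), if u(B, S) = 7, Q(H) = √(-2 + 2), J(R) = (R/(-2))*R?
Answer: 0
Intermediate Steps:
J(R) = -R²/2 (J(R) = (R*(-½))*R = (-R/2)*R = -R²/2)
l = 3 (l = 3 - (-3 + 3)*(-1 + 1) = 3 - 0*0 = 3 - 1*0 = 3 + 0 = 3)
Q(H) = 0 (Q(H) = √0 = 0)
K(d) = 0 (K(d) = (⅕)*0 = 0)
K(J(2))*u(8, 10) = 0*7 = 0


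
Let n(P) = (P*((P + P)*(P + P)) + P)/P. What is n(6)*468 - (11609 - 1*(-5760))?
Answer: 50491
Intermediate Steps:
n(P) = (P + 4*P³)/P (n(P) = (P*((2*P)*(2*P)) + P)/P = (P*(4*P²) + P)/P = (4*P³ + P)/P = (P + 4*P³)/P)
n(6)*468 - (11609 - 1*(-5760)) = (1 + 4*6²)*468 - (11609 - 1*(-5760)) = (1 + 4*36)*468 - (11609 + 5760) = (1 + 144)*468 - 1*17369 = 145*468 - 17369 = 67860 - 17369 = 50491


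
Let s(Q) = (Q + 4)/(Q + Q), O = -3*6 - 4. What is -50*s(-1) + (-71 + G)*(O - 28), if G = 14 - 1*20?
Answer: 3925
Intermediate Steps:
G = -6 (G = 14 - 20 = -6)
O = -22 (O = -18 - 4 = -22)
s(Q) = (4 + Q)/(2*Q) (s(Q) = (4 + Q)/((2*Q)) = (4 + Q)*(1/(2*Q)) = (4 + Q)/(2*Q))
-50*s(-1) + (-71 + G)*(O - 28) = -25*(4 - 1)/(-1) + (-71 - 6)*(-22 - 28) = -25*(-1)*3 - 77*(-50) = -50*(-3/2) + 3850 = 75 + 3850 = 3925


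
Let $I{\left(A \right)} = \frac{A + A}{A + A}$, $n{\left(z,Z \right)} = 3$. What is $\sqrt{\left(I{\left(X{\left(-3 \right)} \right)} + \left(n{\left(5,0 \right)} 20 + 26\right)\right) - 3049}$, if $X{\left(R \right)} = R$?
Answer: $i \sqrt{2962} \approx 54.424 i$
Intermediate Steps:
$I{\left(A \right)} = 1$ ($I{\left(A \right)} = \frac{2 A}{2 A} = 2 A \frac{1}{2 A} = 1$)
$\sqrt{\left(I{\left(X{\left(-3 \right)} \right)} + \left(n{\left(5,0 \right)} 20 + 26\right)\right) - 3049} = \sqrt{\left(1 + \left(3 \cdot 20 + 26\right)\right) - 3049} = \sqrt{\left(1 + \left(60 + 26\right)\right) - 3049} = \sqrt{\left(1 + 86\right) - 3049} = \sqrt{87 - 3049} = \sqrt{-2962} = i \sqrt{2962}$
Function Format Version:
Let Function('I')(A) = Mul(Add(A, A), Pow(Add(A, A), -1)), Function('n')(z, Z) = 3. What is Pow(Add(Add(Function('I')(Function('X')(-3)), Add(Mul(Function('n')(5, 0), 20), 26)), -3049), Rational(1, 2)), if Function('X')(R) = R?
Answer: Mul(I, Pow(2962, Rational(1, 2))) ≈ Mul(54.424, I)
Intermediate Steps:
Function('I')(A) = 1 (Function('I')(A) = Mul(Mul(2, A), Pow(Mul(2, A), -1)) = Mul(Mul(2, A), Mul(Rational(1, 2), Pow(A, -1))) = 1)
Pow(Add(Add(Function('I')(Function('X')(-3)), Add(Mul(Function('n')(5, 0), 20), 26)), -3049), Rational(1, 2)) = Pow(Add(Add(1, Add(Mul(3, 20), 26)), -3049), Rational(1, 2)) = Pow(Add(Add(1, Add(60, 26)), -3049), Rational(1, 2)) = Pow(Add(Add(1, 86), -3049), Rational(1, 2)) = Pow(Add(87, -3049), Rational(1, 2)) = Pow(-2962, Rational(1, 2)) = Mul(I, Pow(2962, Rational(1, 2)))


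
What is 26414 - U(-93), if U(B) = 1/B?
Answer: 2456503/93 ≈ 26414.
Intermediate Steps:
26414 - U(-93) = 26414 - 1/(-93) = 26414 - 1*(-1/93) = 26414 + 1/93 = 2456503/93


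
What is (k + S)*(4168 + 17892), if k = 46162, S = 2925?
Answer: 1082859220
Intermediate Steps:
(k + S)*(4168 + 17892) = (46162 + 2925)*(4168 + 17892) = 49087*22060 = 1082859220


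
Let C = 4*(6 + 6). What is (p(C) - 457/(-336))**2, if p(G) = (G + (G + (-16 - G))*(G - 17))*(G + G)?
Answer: 208809175953361/112896 ≈ 1.8496e+9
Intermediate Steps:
C = 48 (C = 4*12 = 48)
p(G) = 2*G*(272 - 15*G) (p(G) = (G - 16*(-17 + G))*(2*G) = (G + (272 - 16*G))*(2*G) = (272 - 15*G)*(2*G) = 2*G*(272 - 15*G))
(p(C) - 457/(-336))**2 = (2*48*(272 - 15*48) - 457/(-336))**2 = (2*48*(272 - 720) - 457*(-1/336))**2 = (2*48*(-448) + 457/336)**2 = (-43008 + 457/336)**2 = (-14450231/336)**2 = 208809175953361/112896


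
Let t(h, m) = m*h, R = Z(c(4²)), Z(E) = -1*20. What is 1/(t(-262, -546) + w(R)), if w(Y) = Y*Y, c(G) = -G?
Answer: 1/143452 ≈ 6.9710e-6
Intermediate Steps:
Z(E) = -20
R = -20
t(h, m) = h*m
w(Y) = Y²
1/(t(-262, -546) + w(R)) = 1/(-262*(-546) + (-20)²) = 1/(143052 + 400) = 1/143452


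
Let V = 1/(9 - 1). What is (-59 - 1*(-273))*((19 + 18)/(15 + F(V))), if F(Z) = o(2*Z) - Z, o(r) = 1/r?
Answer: 63344/151 ≈ 419.50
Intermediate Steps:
V = ⅛ (V = 1/8 = ⅛ ≈ 0.12500)
o(r) = 1/r
F(Z) = 1/(2*Z) - Z
(-59 - 1*(-273))*((19 + 18)/(15 + F(V))) = (-59 - 1*(-273))*((19 + 18)/(15 + (1/(2*(⅛)) - 1*⅛))) = (-59 + 273)*(37/(15 + ((½)*8 - ⅛))) = 214*(37/(15 + (4 - ⅛))) = 214*(37/(15 + 31/8)) = 214*(37/(151/8)) = 214*(37*(8/151)) = 214*(296/151) = 63344/151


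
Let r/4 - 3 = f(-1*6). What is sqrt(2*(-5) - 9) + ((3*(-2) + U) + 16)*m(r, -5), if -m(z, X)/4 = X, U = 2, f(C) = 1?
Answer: 240 + I*sqrt(19) ≈ 240.0 + 4.3589*I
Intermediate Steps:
r = 16 (r = 12 + 4*1 = 12 + 4 = 16)
m(z, X) = -4*X
sqrt(2*(-5) - 9) + ((3*(-2) + U) + 16)*m(r, -5) = sqrt(2*(-5) - 9) + ((3*(-2) + 2) + 16)*(-4*(-5)) = sqrt(-10 - 9) + ((-6 + 2) + 16)*20 = sqrt(-19) + (-4 + 16)*20 = I*sqrt(19) + 12*20 = I*sqrt(19) + 240 = 240 + I*sqrt(19)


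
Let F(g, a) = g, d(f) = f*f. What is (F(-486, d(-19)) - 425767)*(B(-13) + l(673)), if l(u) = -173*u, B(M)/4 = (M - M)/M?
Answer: 49628210537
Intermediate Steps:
d(f) = f²
B(M) = 0 (B(M) = 4*((M - M)/M) = 4*(0/M) = 4*0 = 0)
(F(-486, d(-19)) - 425767)*(B(-13) + l(673)) = (-486 - 425767)*(0 - 173*673) = -426253*(0 - 116429) = -426253*(-116429) = 49628210537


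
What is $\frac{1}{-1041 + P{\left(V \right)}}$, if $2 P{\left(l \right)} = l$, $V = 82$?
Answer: $- \frac{1}{1000} \approx -0.001$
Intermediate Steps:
$P{\left(l \right)} = \frac{l}{2}$
$\frac{1}{-1041 + P{\left(V \right)}} = \frac{1}{-1041 + \frac{1}{2} \cdot 82} = \frac{1}{-1041 + 41} = \frac{1}{-1000} = - \frac{1}{1000}$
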